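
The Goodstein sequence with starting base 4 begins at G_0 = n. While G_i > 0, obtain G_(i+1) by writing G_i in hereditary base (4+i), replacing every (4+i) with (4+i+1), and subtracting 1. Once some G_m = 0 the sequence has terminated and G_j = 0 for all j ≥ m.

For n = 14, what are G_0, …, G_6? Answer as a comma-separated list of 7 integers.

G_0 = 14. HB_4(14) = 3·4 + 2. Bump = 17. G_1 = 16.
G_1 = 16. HB_5(16) = 3·5 + 1. Bump = 19. G_2 = 18.
G_2 = 18. HB_6(18) = 3·6. Bump = 21. G_3 = 20.
G_3 = 20. HB_7(20) = 2·7 + 6. Bump = 22. G_4 = 21.
G_4 = 21. HB_8(21) = 2·8 + 5. Bump = 23. G_5 = 22.
G_5 = 22. HB_9(22) = 2·9 + 4. Bump = 24. G_6 = 23.

14, 16, 18, 20, 21, 22, 23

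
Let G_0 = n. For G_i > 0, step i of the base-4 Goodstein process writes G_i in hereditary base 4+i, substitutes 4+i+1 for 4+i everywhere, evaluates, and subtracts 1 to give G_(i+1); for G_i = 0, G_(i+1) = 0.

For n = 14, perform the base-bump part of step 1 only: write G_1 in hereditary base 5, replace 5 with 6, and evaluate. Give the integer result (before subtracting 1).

base 4: 14 = 3·4 + 2; at 5: 3·5 + 2 = 17; next = 16
base 5: 16 = 3·5 + 1; at 6: 3·6 + 1 = 19; next = 18

19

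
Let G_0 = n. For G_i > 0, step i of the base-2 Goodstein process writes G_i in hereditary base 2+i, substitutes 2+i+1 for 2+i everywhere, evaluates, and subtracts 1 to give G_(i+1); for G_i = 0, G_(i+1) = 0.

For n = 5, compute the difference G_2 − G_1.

228

base 2: 5 = 2^2 + 1; at 3: 3^3 + 1 = 28; next = 27
base 3: 27 = 3^3; at 4: 4^4 = 256; next = 255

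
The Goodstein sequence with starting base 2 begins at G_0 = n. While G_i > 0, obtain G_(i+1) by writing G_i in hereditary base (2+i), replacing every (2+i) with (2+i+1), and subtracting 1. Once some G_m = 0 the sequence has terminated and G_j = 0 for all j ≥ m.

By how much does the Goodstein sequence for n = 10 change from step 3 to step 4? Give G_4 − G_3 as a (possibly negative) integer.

10 —HB2→ 2^(2 + 1) + 2 —bump→ 3^(3 + 1) + 3 = 84 —(−1)→ 83
83 —HB3→ 3^(3 + 1) + 2 —bump→ 4^(4 + 1) + 2 = 1026 —(−1)→ 1025
1025 —HB4→ 4^(4 + 1) + 1 —bump→ 5^(5 + 1) + 1 = 15626 —(−1)→ 15625
15625 —HB5→ 5^(5 + 1) —bump→ 6^(6 + 1) = 279936 —(−1)→ 279935

264310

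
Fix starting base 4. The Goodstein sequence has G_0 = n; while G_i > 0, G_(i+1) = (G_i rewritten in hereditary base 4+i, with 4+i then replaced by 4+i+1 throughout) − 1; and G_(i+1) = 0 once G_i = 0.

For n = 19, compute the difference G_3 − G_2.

i=0: 19 = 4^2 + 3 (b=4); 4→5: 5^2 + 3 = 28; 28−1 = 27
i=1: 27 = 5^2 + 2 (b=5); 5→6: 6^2 + 2 = 38; 38−1 = 37
i=2: 37 = 6^2 + 1 (b=6); 6→7: 7^2 + 1 = 50; 50−1 = 49

12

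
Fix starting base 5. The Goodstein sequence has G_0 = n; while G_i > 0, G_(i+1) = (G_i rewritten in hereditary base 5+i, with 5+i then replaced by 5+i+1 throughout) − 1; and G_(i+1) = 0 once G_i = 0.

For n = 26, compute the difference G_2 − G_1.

i=0: 26 = 5^2 + 1 (b=5); 5→6: 6^2 + 1 = 37; 37−1 = 36
i=1: 36 = 6^2 (b=6); 6→7: 7^2 = 49; 49−1 = 48

12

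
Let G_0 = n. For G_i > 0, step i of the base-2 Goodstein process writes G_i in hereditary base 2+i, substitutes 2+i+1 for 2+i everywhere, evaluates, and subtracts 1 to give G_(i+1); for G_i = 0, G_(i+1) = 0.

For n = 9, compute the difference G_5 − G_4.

2331083

step 0: 9 = 2^(2 + 1) + 1; sub 3 for 2: 3^(3 + 1) + 1; = 82; G_1 = 82−1 = 81
step 1: 81 = 3^(3 + 1); sub 4 for 3: 4^(4 + 1); = 1024; G_2 = 1024−1 = 1023
step 2: 1023 = 3·4^4 + 3·4^3 + 3·4^2 + 3·4 + 3; sub 5 for 4: 3·5^5 + 3·5^3 + 3·5^2 + 3·5 + 3; = 9843; G_3 = 9843−1 = 9842
step 3: 9842 = 3·5^5 + 3·5^3 + 3·5^2 + 3·5 + 2; sub 6 for 5: 3·6^6 + 3·6^3 + 3·6^2 + 3·6 + 2; = 140744; G_4 = 140744−1 = 140743
step 4: 140743 = 3·6^6 + 3·6^3 + 3·6^2 + 3·6 + 1; sub 7 for 6: 3·7^7 + 3·7^3 + 3·7^2 + 3·7 + 1; = 2471827; G_5 = 2471827−1 = 2471826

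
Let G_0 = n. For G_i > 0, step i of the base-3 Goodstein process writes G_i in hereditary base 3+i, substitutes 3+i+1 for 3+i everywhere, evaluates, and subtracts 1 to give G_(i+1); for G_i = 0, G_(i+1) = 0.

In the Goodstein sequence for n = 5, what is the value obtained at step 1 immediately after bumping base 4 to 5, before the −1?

G_0=5  [base 3] 3 + 2  →[3↦4]→  4 + 2 = 6  −1 ⇒ G_1=5
G_1=5  [base 4] 4 + 1  →[4↦5]→  5 + 1 = 6  −1 ⇒ G_2=5

6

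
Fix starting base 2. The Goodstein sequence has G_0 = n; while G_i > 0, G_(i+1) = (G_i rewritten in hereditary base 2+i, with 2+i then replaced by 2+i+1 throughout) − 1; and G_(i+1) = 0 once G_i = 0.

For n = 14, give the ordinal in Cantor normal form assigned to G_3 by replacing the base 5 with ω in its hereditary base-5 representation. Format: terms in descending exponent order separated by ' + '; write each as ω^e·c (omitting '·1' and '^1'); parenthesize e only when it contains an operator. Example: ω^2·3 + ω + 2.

(0) 14|_2 = 2^(2 + 1) + 2^2 + 2 ↦ 3^(3 + 1) + 3^3 + 3|_3 = 111 ⇒ 110
(1) 110|_3 = 3^(3 + 1) + 3^3 + 2 ↦ 4^(4 + 1) + 4^4 + 2|_4 = 1282 ⇒ 1281
(2) 1281|_4 = 4^(4 + 1) + 4^4 + 1 ↦ 5^(5 + 1) + 5^5 + 1|_5 = 18751 ⇒ 18750
(3) 18750|_5 = 5^(5 + 1) + 5^5 ↦ 6^(6 + 1) + 6^6|_6 = 326592 ⇒ 326591

ω^(ω + 1) + ω^ω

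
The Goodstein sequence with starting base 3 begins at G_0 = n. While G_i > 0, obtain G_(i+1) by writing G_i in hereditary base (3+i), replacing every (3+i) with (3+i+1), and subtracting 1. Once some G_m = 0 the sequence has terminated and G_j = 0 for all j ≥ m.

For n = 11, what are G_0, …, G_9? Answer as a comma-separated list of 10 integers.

G_0 = 11. HB_3(11) = 3^2 + 2. Bump = 18. G_1 = 17.
G_1 = 17. HB_4(17) = 4^2 + 1. Bump = 26. G_2 = 25.
G_2 = 25. HB_5(25) = 5^2. Bump = 36. G_3 = 35.
G_3 = 35. HB_6(35) = 5·6 + 5. Bump = 40. G_4 = 39.
G_4 = 39. HB_7(39) = 5·7 + 4. Bump = 44. G_5 = 43.
G_5 = 43. HB_8(43) = 5·8 + 3. Bump = 48. G_6 = 47.
G_6 = 47. HB_9(47) = 5·9 + 2. Bump = 52. G_7 = 51.
G_7 = 51. HB_10(51) = 5·10 + 1. Bump = 56. G_8 = 55.
G_8 = 55. HB_11(55) = 5·11. Bump = 60. G_9 = 59.

11, 17, 25, 35, 39, 43, 47, 51, 55, 59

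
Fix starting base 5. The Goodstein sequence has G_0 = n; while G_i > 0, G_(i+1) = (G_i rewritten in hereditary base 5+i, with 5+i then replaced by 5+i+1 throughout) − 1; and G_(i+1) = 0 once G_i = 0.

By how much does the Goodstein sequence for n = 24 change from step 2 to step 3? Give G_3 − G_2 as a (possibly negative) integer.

3

step 0: 24 = 4·5 + 4; sub 6 for 5: 4·6 + 4; = 28; G_1 = 28−1 = 27
step 1: 27 = 4·6 + 3; sub 7 for 6: 4·7 + 3; = 31; G_2 = 31−1 = 30
step 2: 30 = 4·7 + 2; sub 8 for 7: 4·8 + 2; = 34; G_3 = 34−1 = 33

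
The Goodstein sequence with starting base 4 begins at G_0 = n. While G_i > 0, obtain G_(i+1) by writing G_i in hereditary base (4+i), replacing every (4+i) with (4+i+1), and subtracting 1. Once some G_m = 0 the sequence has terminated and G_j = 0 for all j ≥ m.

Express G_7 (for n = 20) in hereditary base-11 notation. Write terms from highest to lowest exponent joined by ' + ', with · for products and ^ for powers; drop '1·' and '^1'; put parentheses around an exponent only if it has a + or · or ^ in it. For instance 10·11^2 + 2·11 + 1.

i=0: 20 = 4^2 + 4 (b=4); 4→5: 5^2 + 5 = 30; 30−1 = 29
i=1: 29 = 5^2 + 4 (b=5); 5→6: 6^2 + 4 = 40; 40−1 = 39
i=2: 39 = 6^2 + 3 (b=6); 6→7: 7^2 + 3 = 52; 52−1 = 51
i=3: 51 = 7^2 + 2 (b=7); 7→8: 8^2 + 2 = 66; 66−1 = 65
i=4: 65 = 8^2 + 1 (b=8); 8→9: 9^2 + 1 = 82; 82−1 = 81
i=5: 81 = 9^2 (b=9); 9→10: 10^2 = 100; 100−1 = 99
i=6: 99 = 9·10 + 9 (b=10); 10→11: 9·11 + 9 = 108; 108−1 = 107

9·11 + 8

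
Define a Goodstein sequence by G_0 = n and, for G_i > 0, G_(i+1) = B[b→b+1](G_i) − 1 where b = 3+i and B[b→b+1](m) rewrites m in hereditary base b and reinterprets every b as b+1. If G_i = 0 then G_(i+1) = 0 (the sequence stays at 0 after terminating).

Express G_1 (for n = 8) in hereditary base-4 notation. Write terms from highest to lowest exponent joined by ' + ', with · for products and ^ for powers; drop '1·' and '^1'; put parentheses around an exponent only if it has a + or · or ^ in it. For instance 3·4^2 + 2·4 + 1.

8 —HB3→ 2·3 + 2 —bump→ 2·4 + 2 = 10 —(−1)→ 9
9 —HB4→ 2·4 + 1 —bump→ 2·5 + 1 = 11 —(−1)→ 10

2·4 + 1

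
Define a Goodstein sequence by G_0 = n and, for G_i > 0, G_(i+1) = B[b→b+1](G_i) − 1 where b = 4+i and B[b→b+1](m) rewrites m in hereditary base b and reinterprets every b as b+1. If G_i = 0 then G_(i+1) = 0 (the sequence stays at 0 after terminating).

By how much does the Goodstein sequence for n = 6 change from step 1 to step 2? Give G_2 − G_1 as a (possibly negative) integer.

0

G_0=6  [base 4] 4 + 2  →[4↦5]→  5 + 2 = 7  −1 ⇒ G_1=6
G_1=6  [base 5] 5 + 1  →[5↦6]→  6 + 1 = 7  −1 ⇒ G_2=6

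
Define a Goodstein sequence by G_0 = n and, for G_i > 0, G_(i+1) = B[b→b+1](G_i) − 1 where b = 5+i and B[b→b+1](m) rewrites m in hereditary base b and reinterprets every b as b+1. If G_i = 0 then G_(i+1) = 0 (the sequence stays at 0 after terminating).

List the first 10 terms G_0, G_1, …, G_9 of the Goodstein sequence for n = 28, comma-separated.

28, 38, 50, 64, 80, 87, 94, 101, 108, 115

28 —HB5→ 5^2 + 3 —bump→ 6^2 + 3 = 39 —(−1)→ 38
38 —HB6→ 6^2 + 2 —bump→ 7^2 + 2 = 51 —(−1)→ 50
50 —HB7→ 7^2 + 1 —bump→ 8^2 + 1 = 65 —(−1)→ 64
64 —HB8→ 8^2 —bump→ 9^2 = 81 —(−1)→ 80
80 —HB9→ 8·9 + 8 —bump→ 8·10 + 8 = 88 —(−1)→ 87
87 —HB10→ 8·10 + 7 —bump→ 8·11 + 7 = 95 —(−1)→ 94
94 —HB11→ 8·11 + 6 —bump→ 8·12 + 6 = 102 —(−1)→ 101
101 —HB12→ 8·12 + 5 —bump→ 8·13 + 5 = 109 —(−1)→ 108
108 —HB13→ 8·13 + 4 —bump→ 8·14 + 4 = 116 —(−1)→ 115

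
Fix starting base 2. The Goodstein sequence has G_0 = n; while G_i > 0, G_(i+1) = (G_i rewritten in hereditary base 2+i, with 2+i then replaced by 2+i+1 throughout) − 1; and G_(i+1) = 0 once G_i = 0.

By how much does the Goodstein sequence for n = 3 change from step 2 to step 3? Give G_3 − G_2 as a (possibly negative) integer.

-1

3 —HB2→ 2 + 1 —bump→ 3 + 1 = 4 —(−1)→ 3
3 —HB3→ 3 —bump→ 4 = 4 —(−1)→ 3
3 —HB4→ 3 —bump→ 3 = 3 —(−1)→ 2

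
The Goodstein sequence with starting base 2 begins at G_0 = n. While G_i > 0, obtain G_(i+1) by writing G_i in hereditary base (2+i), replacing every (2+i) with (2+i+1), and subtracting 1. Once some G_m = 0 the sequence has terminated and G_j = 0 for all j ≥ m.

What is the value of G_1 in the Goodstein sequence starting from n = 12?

107

i=0: 12 = 2^(2 + 1) + 2^2 (b=2); 2→3: 3^(3 + 1) + 3^3 = 108; 108−1 = 107
i=1: 107 = 3^(3 + 1) + 2·3^2 + 2·3 + 2 (b=3); 3→4: 4^(4 + 1) + 2·4^2 + 2·4 + 2 = 1066; 1066−1 = 1065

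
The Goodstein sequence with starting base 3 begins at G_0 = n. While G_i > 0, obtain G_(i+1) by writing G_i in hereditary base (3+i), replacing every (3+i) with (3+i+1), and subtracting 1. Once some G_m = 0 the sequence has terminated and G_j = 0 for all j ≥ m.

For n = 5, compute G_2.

5

[0] 5 ≡ 3 + 2 (base 3). Lift 4: 6. −1: 5.
[1] 5 ≡ 4 + 1 (base 4). Lift 5: 6. −1: 5.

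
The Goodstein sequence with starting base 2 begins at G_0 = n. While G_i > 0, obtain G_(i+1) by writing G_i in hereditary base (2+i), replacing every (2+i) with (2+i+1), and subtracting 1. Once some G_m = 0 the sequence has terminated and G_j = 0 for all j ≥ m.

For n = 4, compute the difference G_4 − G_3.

G_0 = 4. HB_2(4) = 2^2. Bump = 27. G_1 = 26.
G_1 = 26. HB_3(26) = 2·3^2 + 2·3 + 2. Bump = 42. G_2 = 41.
G_2 = 41. HB_4(41) = 2·4^2 + 2·4 + 1. Bump = 61. G_3 = 60.
G_3 = 60. HB_5(60) = 2·5^2 + 2·5. Bump = 84. G_4 = 83.

23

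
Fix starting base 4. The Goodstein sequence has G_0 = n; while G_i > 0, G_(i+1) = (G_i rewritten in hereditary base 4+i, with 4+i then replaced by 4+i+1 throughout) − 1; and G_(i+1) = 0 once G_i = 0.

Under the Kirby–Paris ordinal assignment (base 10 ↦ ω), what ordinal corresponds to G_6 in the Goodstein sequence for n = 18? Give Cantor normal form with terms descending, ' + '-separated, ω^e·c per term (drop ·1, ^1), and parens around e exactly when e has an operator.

ω·6 + 3

[0] 18 ≡ 4^2 + 2 (base 4). Lift 5: 27. −1: 26.
[1] 26 ≡ 5^2 + 1 (base 5). Lift 6: 37. −1: 36.
[2] 36 ≡ 6^2 (base 6). Lift 7: 49. −1: 48.
[3] 48 ≡ 6·7 + 6 (base 7). Lift 8: 54. −1: 53.
[4] 53 ≡ 6·8 + 5 (base 8). Lift 9: 59. −1: 58.
[5] 58 ≡ 6·9 + 4 (base 9). Lift 10: 64. −1: 63.
[6] 63 ≡ 6·10 + 3 (base 10). Lift 11: 69. −1: 68.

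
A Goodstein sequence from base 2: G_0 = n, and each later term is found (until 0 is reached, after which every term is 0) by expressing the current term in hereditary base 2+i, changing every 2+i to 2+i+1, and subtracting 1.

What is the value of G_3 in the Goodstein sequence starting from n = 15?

[0] 15 ≡ 2^(2 + 1) + 2^2 + 2 + 1 (base 2). Lift 3: 112. −1: 111.
[1] 111 ≡ 3^(3 + 1) + 3^3 + 3 (base 3). Lift 4: 1284. −1: 1283.
[2] 1283 ≡ 4^(4 + 1) + 4^4 + 3 (base 4). Lift 5: 18753. −1: 18752.
[3] 18752 ≡ 5^(5 + 1) + 5^5 + 2 (base 5). Lift 6: 326594. −1: 326593.

18752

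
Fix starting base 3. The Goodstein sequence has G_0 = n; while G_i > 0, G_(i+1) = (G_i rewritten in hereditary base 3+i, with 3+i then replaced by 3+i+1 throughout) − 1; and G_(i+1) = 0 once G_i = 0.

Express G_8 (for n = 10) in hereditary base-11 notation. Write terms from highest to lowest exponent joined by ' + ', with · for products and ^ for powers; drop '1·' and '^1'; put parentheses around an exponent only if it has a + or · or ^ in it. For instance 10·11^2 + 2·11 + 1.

3·11 + 8

10 —HB3→ 3^2 + 1 —bump→ 4^2 + 1 = 17 —(−1)→ 16
16 —HB4→ 4^2 —bump→ 5^2 = 25 —(−1)→ 24
24 —HB5→ 4·5 + 4 —bump→ 4·6 + 4 = 28 —(−1)→ 27
27 —HB6→ 4·6 + 3 —bump→ 4·7 + 3 = 31 —(−1)→ 30
30 —HB7→ 4·7 + 2 —bump→ 4·8 + 2 = 34 —(−1)→ 33
33 —HB8→ 4·8 + 1 —bump→ 4·9 + 1 = 37 —(−1)→ 36
36 —HB9→ 4·9 —bump→ 4·10 = 40 —(−1)→ 39
39 —HB10→ 3·10 + 9 —bump→ 3·11 + 9 = 42 —(−1)→ 41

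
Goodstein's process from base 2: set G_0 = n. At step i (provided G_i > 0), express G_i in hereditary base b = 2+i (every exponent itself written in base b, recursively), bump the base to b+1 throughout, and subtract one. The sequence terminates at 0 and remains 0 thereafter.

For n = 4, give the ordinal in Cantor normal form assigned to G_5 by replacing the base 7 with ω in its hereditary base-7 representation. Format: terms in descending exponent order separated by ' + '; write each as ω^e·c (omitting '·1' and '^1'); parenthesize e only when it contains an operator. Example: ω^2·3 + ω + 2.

G_0=4  [base 2] 2^2  →[2↦3]→  3^3 = 27  −1 ⇒ G_1=26
G_1=26  [base 3] 2·3^2 + 2·3 + 2  →[3↦4]→  2·4^2 + 2·4 + 2 = 42  −1 ⇒ G_2=41
G_2=41  [base 4] 2·4^2 + 2·4 + 1  →[4↦5]→  2·5^2 + 2·5 + 1 = 61  −1 ⇒ G_3=60
G_3=60  [base 5] 2·5^2 + 2·5  →[5↦6]→  2·6^2 + 2·6 = 84  −1 ⇒ G_4=83
G_4=83  [base 6] 2·6^2 + 6 + 5  →[6↦7]→  2·7^2 + 7 + 5 = 110  −1 ⇒ G_5=109
G_5=109  [base 7] 2·7^2 + 7 + 4  →[7↦8]→  2·8^2 + 8 + 4 = 140  −1 ⇒ G_6=139

ω^2·2 + ω + 4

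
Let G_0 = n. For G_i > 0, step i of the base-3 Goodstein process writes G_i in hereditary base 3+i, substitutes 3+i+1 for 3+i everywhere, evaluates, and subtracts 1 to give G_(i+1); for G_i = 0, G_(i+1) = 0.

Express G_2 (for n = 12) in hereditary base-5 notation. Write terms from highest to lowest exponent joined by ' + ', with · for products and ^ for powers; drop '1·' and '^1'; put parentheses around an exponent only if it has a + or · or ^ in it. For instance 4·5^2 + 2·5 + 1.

5^2 + 2

step 0: 12 = 3^2 + 3; sub 4 for 3: 4^2 + 4; = 20; G_1 = 20−1 = 19
step 1: 19 = 4^2 + 3; sub 5 for 4: 5^2 + 3; = 28; G_2 = 28−1 = 27
step 2: 27 = 5^2 + 2; sub 6 for 5: 6^2 + 2; = 38; G_3 = 38−1 = 37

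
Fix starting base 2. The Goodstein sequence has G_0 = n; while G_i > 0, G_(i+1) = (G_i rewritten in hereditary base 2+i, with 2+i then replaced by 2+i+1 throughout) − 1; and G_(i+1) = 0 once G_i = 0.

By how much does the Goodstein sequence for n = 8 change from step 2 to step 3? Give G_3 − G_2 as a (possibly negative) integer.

base 2: 8 = 2^(2 + 1); at 3: 3^(3 + 1) = 81; next = 80
base 3: 80 = 2·3^3 + 2·3^2 + 2·3 + 2; at 4: 2·4^4 + 2·4^2 + 2·4 + 2 = 554; next = 553
base 4: 553 = 2·4^4 + 2·4^2 + 2·4 + 1; at 5: 2·5^5 + 2·5^2 + 2·5 + 1 = 6311; next = 6310

5757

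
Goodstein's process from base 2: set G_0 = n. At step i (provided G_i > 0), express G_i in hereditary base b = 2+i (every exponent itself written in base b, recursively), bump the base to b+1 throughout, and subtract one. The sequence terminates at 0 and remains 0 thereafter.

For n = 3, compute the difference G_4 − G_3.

-1

(0) 3|_2 = 2 + 1 ↦ 3 + 1|_3 = 4 ⇒ 3
(1) 3|_3 = 3 ↦ 4|_4 = 4 ⇒ 3
(2) 3|_4 = 3 ↦ 3|_5 = 3 ⇒ 2
(3) 2|_5 = 2 ↦ 2|_6 = 2 ⇒ 1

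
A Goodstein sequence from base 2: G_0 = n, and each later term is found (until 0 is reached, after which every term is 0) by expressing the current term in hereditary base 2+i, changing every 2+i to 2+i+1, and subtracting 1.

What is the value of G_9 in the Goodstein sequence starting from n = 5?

4382

G_0=5  [base 2] 2^2 + 1  →[2↦3]→  3^3 + 1 = 28  −1 ⇒ G_1=27
G_1=27  [base 3] 3^3  →[3↦4]→  4^4 = 256  −1 ⇒ G_2=255
G_2=255  [base 4] 3·4^3 + 3·4^2 + 3·4 + 3  →[4↦5]→  3·5^3 + 3·5^2 + 3·5 + 3 = 468  −1 ⇒ G_3=467
G_3=467  [base 5] 3·5^3 + 3·5^2 + 3·5 + 2  →[5↦6]→  3·6^3 + 3·6^2 + 3·6 + 2 = 776  −1 ⇒ G_4=775
G_4=775  [base 6] 3·6^3 + 3·6^2 + 3·6 + 1  →[6↦7]→  3·7^3 + 3·7^2 + 3·7 + 1 = 1198  −1 ⇒ G_5=1197
G_5=1197  [base 7] 3·7^3 + 3·7^2 + 3·7  →[7↦8]→  3·8^3 + 3·8^2 + 3·8 = 1752  −1 ⇒ G_6=1751
G_6=1751  [base 8] 3·8^3 + 3·8^2 + 2·8 + 7  →[8↦9]→  3·9^3 + 3·9^2 + 2·9 + 7 = 2455  −1 ⇒ G_7=2454
G_7=2454  [base 9] 3·9^3 + 3·9^2 + 2·9 + 6  →[9↦10]→  3·10^3 + 3·10^2 + 2·10 + 6 = 3326  −1 ⇒ G_8=3325
G_8=3325  [base 10] 3·10^3 + 3·10^2 + 2·10 + 5  →[10↦11]→  3·11^3 + 3·11^2 + 2·11 + 5 = 4383  −1 ⇒ G_9=4382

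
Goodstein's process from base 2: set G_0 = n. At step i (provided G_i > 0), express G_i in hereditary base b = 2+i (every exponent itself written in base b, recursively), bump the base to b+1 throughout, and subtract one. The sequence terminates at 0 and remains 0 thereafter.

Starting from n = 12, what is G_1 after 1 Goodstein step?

107

G_0=12  [base 2] 2^(2 + 1) + 2^2  →[2↦3]→  3^(3 + 1) + 3^3 = 108  −1 ⇒ G_1=107
G_1=107  [base 3] 3^(3 + 1) + 2·3^2 + 2·3 + 2  →[3↦4]→  4^(4 + 1) + 2·4^2 + 2·4 + 2 = 1066  −1 ⇒ G_2=1065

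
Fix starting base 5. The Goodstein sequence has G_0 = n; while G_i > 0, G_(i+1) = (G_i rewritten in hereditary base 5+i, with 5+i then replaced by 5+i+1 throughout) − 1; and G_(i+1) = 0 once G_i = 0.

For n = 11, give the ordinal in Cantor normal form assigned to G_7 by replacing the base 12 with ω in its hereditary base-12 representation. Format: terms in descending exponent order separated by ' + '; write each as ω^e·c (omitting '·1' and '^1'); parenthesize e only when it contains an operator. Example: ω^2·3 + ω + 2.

ω + 1

G_0 = 11. HB_5(11) = 2·5 + 1. Bump = 13. G_1 = 12.
G_1 = 12. HB_6(12) = 2·6. Bump = 14. G_2 = 13.
G_2 = 13. HB_7(13) = 7 + 6. Bump = 14. G_3 = 13.
G_3 = 13. HB_8(13) = 8 + 5. Bump = 14. G_4 = 13.
G_4 = 13. HB_9(13) = 9 + 4. Bump = 14. G_5 = 13.
G_5 = 13. HB_10(13) = 10 + 3. Bump = 14. G_6 = 13.
G_6 = 13. HB_11(13) = 11 + 2. Bump = 14. G_7 = 13.
G_7 = 13. HB_12(13) = 12 + 1. Bump = 14. G_8 = 13.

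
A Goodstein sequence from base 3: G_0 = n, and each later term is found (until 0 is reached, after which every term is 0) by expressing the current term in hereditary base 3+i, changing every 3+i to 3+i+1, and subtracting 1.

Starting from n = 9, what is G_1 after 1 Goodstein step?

15

step 0: 9 = 3^2; sub 4 for 3: 4^2; = 16; G_1 = 16−1 = 15
step 1: 15 = 3·4 + 3; sub 5 for 4: 3·5 + 3; = 18; G_2 = 18−1 = 17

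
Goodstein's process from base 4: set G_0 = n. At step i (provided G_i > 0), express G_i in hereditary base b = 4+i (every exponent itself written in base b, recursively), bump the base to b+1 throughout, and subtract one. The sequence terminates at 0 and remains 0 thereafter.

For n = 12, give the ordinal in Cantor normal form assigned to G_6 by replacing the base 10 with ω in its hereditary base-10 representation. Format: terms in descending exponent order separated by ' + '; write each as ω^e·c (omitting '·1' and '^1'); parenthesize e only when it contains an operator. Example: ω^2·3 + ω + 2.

i=0: 12 = 3·4 (b=4); 4→5: 3·5 = 15; 15−1 = 14
i=1: 14 = 2·5 + 4 (b=5); 5→6: 2·6 + 4 = 16; 16−1 = 15
i=2: 15 = 2·6 + 3 (b=6); 6→7: 2·7 + 3 = 17; 17−1 = 16
i=3: 16 = 2·7 + 2 (b=7); 7→8: 2·8 + 2 = 18; 18−1 = 17
i=4: 17 = 2·8 + 1 (b=8); 8→9: 2·9 + 1 = 19; 19−1 = 18
i=5: 18 = 2·9 (b=9); 9→10: 2·10 = 20; 20−1 = 19
i=6: 19 = 10 + 9 (b=10); 10→11: 11 + 9 = 20; 20−1 = 19

ω + 9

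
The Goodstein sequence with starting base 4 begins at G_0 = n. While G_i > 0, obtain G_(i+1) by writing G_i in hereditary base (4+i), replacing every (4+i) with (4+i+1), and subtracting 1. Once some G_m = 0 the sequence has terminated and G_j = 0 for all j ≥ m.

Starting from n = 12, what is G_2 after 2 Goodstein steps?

15

i=0: 12 = 3·4 (b=4); 4→5: 3·5 = 15; 15−1 = 14
i=1: 14 = 2·5 + 4 (b=5); 5→6: 2·6 + 4 = 16; 16−1 = 15
i=2: 15 = 2·6 + 3 (b=6); 6→7: 2·7 + 3 = 17; 17−1 = 16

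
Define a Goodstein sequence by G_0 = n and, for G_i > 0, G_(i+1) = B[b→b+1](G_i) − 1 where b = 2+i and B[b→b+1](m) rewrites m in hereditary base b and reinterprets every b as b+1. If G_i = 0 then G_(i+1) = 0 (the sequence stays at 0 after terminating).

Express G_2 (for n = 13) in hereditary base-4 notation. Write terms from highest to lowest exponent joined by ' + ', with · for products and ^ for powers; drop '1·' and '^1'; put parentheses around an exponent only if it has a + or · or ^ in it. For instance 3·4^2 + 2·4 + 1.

4^(4 + 1) + 3·4^3 + 3·4^2 + 3·4 + 3

G_0=13  [base 2] 2^(2 + 1) + 2^2 + 1  →[2↦3]→  3^(3 + 1) + 3^3 + 1 = 109  −1 ⇒ G_1=108
G_1=108  [base 3] 3^(3 + 1) + 3^3  →[3↦4]→  4^(4 + 1) + 4^4 = 1280  −1 ⇒ G_2=1279
G_2=1279  [base 4] 4^(4 + 1) + 3·4^3 + 3·4^2 + 3·4 + 3  →[4↦5]→  5^(5 + 1) + 3·5^3 + 3·5^2 + 3·5 + 3 = 16093  −1 ⇒ G_3=16092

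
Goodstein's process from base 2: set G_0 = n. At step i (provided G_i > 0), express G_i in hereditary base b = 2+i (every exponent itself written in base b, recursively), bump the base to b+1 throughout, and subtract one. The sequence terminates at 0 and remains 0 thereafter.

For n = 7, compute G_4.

base 2: 7 = 2^2 + 2 + 1; at 3: 3^3 + 3 + 1 = 31; next = 30
base 3: 30 = 3^3 + 3; at 4: 4^4 + 4 = 260; next = 259
base 4: 259 = 4^4 + 3; at 5: 5^5 + 3 = 3128; next = 3127
base 5: 3127 = 5^5 + 2; at 6: 6^6 + 2 = 46658; next = 46657
base 6: 46657 = 6^6 + 1; at 7: 7^7 + 1 = 823544; next = 823543

46657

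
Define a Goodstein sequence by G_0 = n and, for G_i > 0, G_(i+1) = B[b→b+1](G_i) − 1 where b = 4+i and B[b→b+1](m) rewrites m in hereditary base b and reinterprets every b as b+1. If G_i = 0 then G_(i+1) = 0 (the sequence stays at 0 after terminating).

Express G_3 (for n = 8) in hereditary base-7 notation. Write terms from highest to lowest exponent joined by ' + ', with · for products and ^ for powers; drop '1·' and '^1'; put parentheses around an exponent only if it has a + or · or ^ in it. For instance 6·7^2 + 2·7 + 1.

7 + 2

G_0=8  [base 4] 2·4  →[4↦5]→  2·5 = 10  −1 ⇒ G_1=9
G_1=9  [base 5] 5 + 4  →[5↦6]→  6 + 4 = 10  −1 ⇒ G_2=9
G_2=9  [base 6] 6 + 3  →[6↦7]→  7 + 3 = 10  −1 ⇒ G_3=9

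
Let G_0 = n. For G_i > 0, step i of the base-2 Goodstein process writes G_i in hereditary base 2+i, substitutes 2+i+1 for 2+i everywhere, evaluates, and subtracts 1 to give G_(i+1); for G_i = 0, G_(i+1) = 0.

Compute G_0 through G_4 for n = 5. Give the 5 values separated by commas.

step 0: 5 = 2^2 + 1; sub 3 for 2: 3^3 + 1; = 28; G_1 = 28−1 = 27
step 1: 27 = 3^3; sub 4 for 3: 4^4; = 256; G_2 = 256−1 = 255
step 2: 255 = 3·4^3 + 3·4^2 + 3·4 + 3; sub 5 for 4: 3·5^3 + 3·5^2 + 3·5 + 3; = 468; G_3 = 468−1 = 467
step 3: 467 = 3·5^3 + 3·5^2 + 3·5 + 2; sub 6 for 5: 3·6^3 + 3·6^2 + 3·6 + 2; = 776; G_4 = 776−1 = 775

5, 27, 255, 467, 775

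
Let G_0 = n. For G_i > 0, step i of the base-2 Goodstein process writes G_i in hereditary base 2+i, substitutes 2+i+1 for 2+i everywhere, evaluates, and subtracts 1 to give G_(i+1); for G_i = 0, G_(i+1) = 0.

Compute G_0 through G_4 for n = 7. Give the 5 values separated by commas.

G_0=7  [base 2] 2^2 + 2 + 1  →[2↦3]→  3^3 + 3 + 1 = 31  −1 ⇒ G_1=30
G_1=30  [base 3] 3^3 + 3  →[3↦4]→  4^4 + 4 = 260  −1 ⇒ G_2=259
G_2=259  [base 4] 4^4 + 3  →[4↦5]→  5^5 + 3 = 3128  −1 ⇒ G_3=3127
G_3=3127  [base 5] 5^5 + 2  →[5↦6]→  6^6 + 2 = 46658  −1 ⇒ G_4=46657

7, 30, 259, 3127, 46657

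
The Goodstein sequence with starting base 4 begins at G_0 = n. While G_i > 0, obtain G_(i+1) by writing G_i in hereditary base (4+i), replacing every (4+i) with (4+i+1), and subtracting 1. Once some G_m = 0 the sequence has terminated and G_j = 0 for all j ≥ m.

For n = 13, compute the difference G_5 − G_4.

1

(0) 13|_4 = 3·4 + 1 ↦ 3·5 + 1|_5 = 16 ⇒ 15
(1) 15|_5 = 3·5 ↦ 3·6|_6 = 18 ⇒ 17
(2) 17|_6 = 2·6 + 5 ↦ 2·7 + 5|_7 = 19 ⇒ 18
(3) 18|_7 = 2·7 + 4 ↦ 2·8 + 4|_8 = 20 ⇒ 19
(4) 19|_8 = 2·8 + 3 ↦ 2·9 + 3|_9 = 21 ⇒ 20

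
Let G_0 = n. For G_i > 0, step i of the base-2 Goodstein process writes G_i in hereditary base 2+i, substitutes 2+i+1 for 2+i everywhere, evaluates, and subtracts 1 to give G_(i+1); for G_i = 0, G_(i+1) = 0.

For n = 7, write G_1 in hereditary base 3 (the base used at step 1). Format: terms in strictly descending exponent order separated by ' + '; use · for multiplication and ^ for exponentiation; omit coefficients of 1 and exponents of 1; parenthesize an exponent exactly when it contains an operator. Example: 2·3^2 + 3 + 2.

G_0 = 7. HB_2(7) = 2^2 + 2 + 1. Bump = 31. G_1 = 30.
G_1 = 30. HB_3(30) = 3^3 + 3. Bump = 260. G_2 = 259.

3^3 + 3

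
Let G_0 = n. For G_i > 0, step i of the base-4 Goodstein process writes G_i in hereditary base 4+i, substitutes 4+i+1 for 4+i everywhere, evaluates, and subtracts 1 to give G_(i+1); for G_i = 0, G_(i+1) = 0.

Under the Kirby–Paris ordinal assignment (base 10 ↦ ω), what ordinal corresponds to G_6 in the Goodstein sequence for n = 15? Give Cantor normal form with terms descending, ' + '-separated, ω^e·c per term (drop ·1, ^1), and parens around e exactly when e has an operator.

ω·2 + 5

G_0 = 15. HB_4(15) = 3·4 + 3. Bump = 18. G_1 = 17.
G_1 = 17. HB_5(17) = 3·5 + 2. Bump = 20. G_2 = 19.
G_2 = 19. HB_6(19) = 3·6 + 1. Bump = 22. G_3 = 21.
G_3 = 21. HB_7(21) = 3·7. Bump = 24. G_4 = 23.
G_4 = 23. HB_8(23) = 2·8 + 7. Bump = 25. G_5 = 24.
G_5 = 24. HB_9(24) = 2·9 + 6. Bump = 26. G_6 = 25.
G_6 = 25. HB_10(25) = 2·10 + 5. Bump = 27. G_7 = 26.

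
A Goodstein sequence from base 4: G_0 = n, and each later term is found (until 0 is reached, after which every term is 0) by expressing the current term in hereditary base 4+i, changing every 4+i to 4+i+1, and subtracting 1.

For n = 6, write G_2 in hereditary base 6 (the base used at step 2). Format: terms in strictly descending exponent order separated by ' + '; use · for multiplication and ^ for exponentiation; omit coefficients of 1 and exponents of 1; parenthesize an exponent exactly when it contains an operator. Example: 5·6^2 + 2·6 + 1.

i=0: 6 = 4 + 2 (b=4); 4→5: 5 + 2 = 7; 7−1 = 6
i=1: 6 = 5 + 1 (b=5); 5→6: 6 + 1 = 7; 7−1 = 6
i=2: 6 = 6 (b=6); 6→7: 7 = 7; 7−1 = 6

6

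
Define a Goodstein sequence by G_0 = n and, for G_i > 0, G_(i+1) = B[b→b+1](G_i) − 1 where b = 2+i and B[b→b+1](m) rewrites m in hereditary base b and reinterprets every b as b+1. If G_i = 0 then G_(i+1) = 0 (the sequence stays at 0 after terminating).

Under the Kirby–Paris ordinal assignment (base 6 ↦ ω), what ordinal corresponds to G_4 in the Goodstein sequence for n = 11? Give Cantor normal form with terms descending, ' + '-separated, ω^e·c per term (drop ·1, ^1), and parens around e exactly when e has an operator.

11 —HB2→ 2^(2 + 1) + 2 + 1 —bump→ 3^(3 + 1) + 3 + 1 = 85 —(−1)→ 84
84 —HB3→ 3^(3 + 1) + 3 —bump→ 4^(4 + 1) + 4 = 1028 —(−1)→ 1027
1027 —HB4→ 4^(4 + 1) + 3 —bump→ 5^(5 + 1) + 3 = 15628 —(−1)→ 15627
15627 —HB5→ 5^(5 + 1) + 2 —bump→ 6^(6 + 1) + 2 = 279938 —(−1)→ 279937

ω^(ω + 1) + 1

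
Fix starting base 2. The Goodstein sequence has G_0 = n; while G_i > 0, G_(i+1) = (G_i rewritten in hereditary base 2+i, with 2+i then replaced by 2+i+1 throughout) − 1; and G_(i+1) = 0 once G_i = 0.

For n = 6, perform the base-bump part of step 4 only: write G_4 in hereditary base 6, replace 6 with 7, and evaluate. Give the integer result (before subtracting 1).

G_0 = 6. HB_2(6) = 2^2 + 2. Bump = 30. G_1 = 29.
G_1 = 29. HB_3(29) = 3^3 + 2. Bump = 258. G_2 = 257.
G_2 = 257. HB_4(257) = 4^4 + 1. Bump = 3126. G_3 = 3125.
G_3 = 3125. HB_5(3125) = 5^5. Bump = 46656. G_4 = 46655.
G_4 = 46655. HB_6(46655) = 5·6^5 + 5·6^4 + 5·6^3 + 5·6^2 + 5·6 + 5. Bump = 98040. G_5 = 98039.

98040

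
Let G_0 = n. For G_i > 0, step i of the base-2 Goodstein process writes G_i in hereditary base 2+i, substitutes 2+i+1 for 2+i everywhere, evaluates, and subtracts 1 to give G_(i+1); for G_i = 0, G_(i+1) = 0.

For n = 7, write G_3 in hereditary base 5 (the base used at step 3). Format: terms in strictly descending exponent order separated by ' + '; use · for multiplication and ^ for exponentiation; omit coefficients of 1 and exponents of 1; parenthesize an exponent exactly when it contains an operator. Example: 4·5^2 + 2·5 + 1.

step 0: 7 = 2^2 + 2 + 1; sub 3 for 2: 3^3 + 3 + 1; = 31; G_1 = 31−1 = 30
step 1: 30 = 3^3 + 3; sub 4 for 3: 4^4 + 4; = 260; G_2 = 260−1 = 259
step 2: 259 = 4^4 + 3; sub 5 for 4: 5^5 + 3; = 3128; G_3 = 3128−1 = 3127
step 3: 3127 = 5^5 + 2; sub 6 for 5: 6^6 + 2; = 46658; G_4 = 46658−1 = 46657

5^5 + 2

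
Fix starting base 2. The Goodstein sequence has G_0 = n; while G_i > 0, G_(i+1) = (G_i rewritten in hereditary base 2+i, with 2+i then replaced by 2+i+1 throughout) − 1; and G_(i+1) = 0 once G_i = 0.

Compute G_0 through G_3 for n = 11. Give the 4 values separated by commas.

(0) 11|_2 = 2^(2 + 1) + 2 + 1 ↦ 3^(3 + 1) + 3 + 1|_3 = 85 ⇒ 84
(1) 84|_3 = 3^(3 + 1) + 3 ↦ 4^(4 + 1) + 4|_4 = 1028 ⇒ 1027
(2) 1027|_4 = 4^(4 + 1) + 3 ↦ 5^(5 + 1) + 3|_5 = 15628 ⇒ 15627

11, 84, 1027, 15627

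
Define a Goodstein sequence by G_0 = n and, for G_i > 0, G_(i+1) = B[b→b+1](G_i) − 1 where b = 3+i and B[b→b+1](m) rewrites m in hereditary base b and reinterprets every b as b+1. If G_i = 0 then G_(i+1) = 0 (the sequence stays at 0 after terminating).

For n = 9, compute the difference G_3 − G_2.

2

(0) 9|_3 = 3^2 ↦ 4^2|_4 = 16 ⇒ 15
(1) 15|_4 = 3·4 + 3 ↦ 3·5 + 3|_5 = 18 ⇒ 17
(2) 17|_5 = 3·5 + 2 ↦ 3·6 + 2|_6 = 20 ⇒ 19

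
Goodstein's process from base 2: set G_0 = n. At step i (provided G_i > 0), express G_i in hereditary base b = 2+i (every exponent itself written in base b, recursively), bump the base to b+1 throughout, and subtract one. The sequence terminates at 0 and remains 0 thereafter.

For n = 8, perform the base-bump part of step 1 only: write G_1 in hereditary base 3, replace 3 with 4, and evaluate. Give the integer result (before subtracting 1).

554

G_0=8  [base 2] 2^(2 + 1)  →[2↦3]→  3^(3 + 1) = 81  −1 ⇒ G_1=80
G_1=80  [base 3] 2·3^3 + 2·3^2 + 2·3 + 2  →[3↦4]→  2·4^4 + 2·4^2 + 2·4 + 2 = 554  −1 ⇒ G_2=553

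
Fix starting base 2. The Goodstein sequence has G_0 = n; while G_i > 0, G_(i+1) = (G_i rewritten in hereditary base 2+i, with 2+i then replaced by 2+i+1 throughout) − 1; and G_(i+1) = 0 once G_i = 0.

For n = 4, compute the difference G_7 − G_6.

4 —HB2→ 2^2 —bump→ 3^3 = 27 —(−1)→ 26
26 —HB3→ 2·3^2 + 2·3 + 2 —bump→ 2·4^2 + 2·4 + 2 = 42 —(−1)→ 41
41 —HB4→ 2·4^2 + 2·4 + 1 —bump→ 2·5^2 + 2·5 + 1 = 61 —(−1)→ 60
60 —HB5→ 2·5^2 + 2·5 —bump→ 2·6^2 + 2·6 = 84 —(−1)→ 83
83 —HB6→ 2·6^2 + 6 + 5 —bump→ 2·7^2 + 7 + 5 = 110 —(−1)→ 109
109 —HB7→ 2·7^2 + 7 + 4 —bump→ 2·8^2 + 8 + 4 = 140 —(−1)→ 139
139 —HB8→ 2·8^2 + 8 + 3 —bump→ 2·9^2 + 9 + 3 = 174 —(−1)→ 173

34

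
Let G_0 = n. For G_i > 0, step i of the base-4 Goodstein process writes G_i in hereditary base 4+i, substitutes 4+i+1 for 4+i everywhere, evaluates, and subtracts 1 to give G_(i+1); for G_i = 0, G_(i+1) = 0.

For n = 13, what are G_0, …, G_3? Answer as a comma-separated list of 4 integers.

13, 15, 17, 18

G_0 = 13. HB_4(13) = 3·4 + 1. Bump = 16. G_1 = 15.
G_1 = 15. HB_5(15) = 3·5. Bump = 18. G_2 = 17.
G_2 = 17. HB_6(17) = 2·6 + 5. Bump = 19. G_3 = 18.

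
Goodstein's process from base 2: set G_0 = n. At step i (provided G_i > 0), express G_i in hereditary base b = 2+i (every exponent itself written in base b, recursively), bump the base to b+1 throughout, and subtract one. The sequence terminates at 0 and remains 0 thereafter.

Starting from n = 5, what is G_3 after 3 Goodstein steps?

467

5 —HB2→ 2^2 + 1 —bump→ 3^3 + 1 = 28 —(−1)→ 27
27 —HB3→ 3^3 —bump→ 4^4 = 256 —(−1)→ 255
255 —HB4→ 3·4^3 + 3·4^2 + 3·4 + 3 —bump→ 3·5^3 + 3·5^2 + 3·5 + 3 = 468 —(−1)→ 467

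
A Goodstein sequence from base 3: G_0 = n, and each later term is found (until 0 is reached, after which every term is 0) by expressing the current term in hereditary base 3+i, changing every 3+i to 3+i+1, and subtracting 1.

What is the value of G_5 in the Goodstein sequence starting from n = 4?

step 0: 4 = 3 + 1; sub 4 for 3: 4 + 1; = 5; G_1 = 5−1 = 4
step 1: 4 = 4; sub 5 for 4: 5; = 5; G_2 = 5−1 = 4
step 2: 4 = 4; sub 6 for 5: 4; = 4; G_3 = 4−1 = 3
step 3: 3 = 3; sub 7 for 6: 3; = 3; G_4 = 3−1 = 2
step 4: 2 = 2; sub 8 for 7: 2; = 2; G_5 = 2−1 = 1
step 5: 1 = 1; sub 9 for 8: 1; = 1; G_6 = 1−1 = 0

1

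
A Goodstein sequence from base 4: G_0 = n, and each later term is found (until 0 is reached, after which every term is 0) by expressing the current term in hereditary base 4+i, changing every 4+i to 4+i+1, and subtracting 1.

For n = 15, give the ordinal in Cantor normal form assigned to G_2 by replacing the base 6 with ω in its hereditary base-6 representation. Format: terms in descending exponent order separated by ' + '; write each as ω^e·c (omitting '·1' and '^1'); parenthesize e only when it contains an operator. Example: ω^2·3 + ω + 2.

step 0: 15 = 3·4 + 3; sub 5 for 4: 3·5 + 3; = 18; G_1 = 18−1 = 17
step 1: 17 = 3·5 + 2; sub 6 for 5: 3·6 + 2; = 20; G_2 = 20−1 = 19
step 2: 19 = 3·6 + 1; sub 7 for 6: 3·7 + 1; = 22; G_3 = 22−1 = 21

ω·3 + 1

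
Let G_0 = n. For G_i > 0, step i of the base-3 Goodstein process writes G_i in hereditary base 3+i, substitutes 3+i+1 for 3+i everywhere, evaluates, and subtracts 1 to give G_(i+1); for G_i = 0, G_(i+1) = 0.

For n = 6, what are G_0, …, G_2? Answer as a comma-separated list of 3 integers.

[0] 6 ≡ 2·3 (base 3). Lift 4: 8. −1: 7.
[1] 7 ≡ 4 + 3 (base 4). Lift 5: 8. −1: 7.

6, 7, 7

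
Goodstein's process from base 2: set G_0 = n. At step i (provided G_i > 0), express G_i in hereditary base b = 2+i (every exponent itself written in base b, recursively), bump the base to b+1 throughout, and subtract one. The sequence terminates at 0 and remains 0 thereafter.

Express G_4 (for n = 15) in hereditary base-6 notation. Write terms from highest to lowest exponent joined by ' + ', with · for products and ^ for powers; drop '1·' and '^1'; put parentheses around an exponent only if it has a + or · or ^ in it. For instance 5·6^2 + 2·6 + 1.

6^(6 + 1) + 6^6 + 1

[0] 15 ≡ 2^(2 + 1) + 2^2 + 2 + 1 (base 2). Lift 3: 112. −1: 111.
[1] 111 ≡ 3^(3 + 1) + 3^3 + 3 (base 3). Lift 4: 1284. −1: 1283.
[2] 1283 ≡ 4^(4 + 1) + 4^4 + 3 (base 4). Lift 5: 18753. −1: 18752.
[3] 18752 ≡ 5^(5 + 1) + 5^5 + 2 (base 5). Lift 6: 326594. −1: 326593.
[4] 326593 ≡ 6^(6 + 1) + 6^6 + 1 (base 6). Lift 7: 6588345. −1: 6588344.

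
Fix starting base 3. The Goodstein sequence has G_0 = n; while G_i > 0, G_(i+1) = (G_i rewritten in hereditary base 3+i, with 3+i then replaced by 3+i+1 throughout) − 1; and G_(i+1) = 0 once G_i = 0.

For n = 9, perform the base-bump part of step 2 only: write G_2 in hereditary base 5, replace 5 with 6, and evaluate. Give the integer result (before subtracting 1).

9 —HB3→ 3^2 —bump→ 4^2 = 16 —(−1)→ 15
15 —HB4→ 3·4 + 3 —bump→ 3·5 + 3 = 18 —(−1)→ 17

20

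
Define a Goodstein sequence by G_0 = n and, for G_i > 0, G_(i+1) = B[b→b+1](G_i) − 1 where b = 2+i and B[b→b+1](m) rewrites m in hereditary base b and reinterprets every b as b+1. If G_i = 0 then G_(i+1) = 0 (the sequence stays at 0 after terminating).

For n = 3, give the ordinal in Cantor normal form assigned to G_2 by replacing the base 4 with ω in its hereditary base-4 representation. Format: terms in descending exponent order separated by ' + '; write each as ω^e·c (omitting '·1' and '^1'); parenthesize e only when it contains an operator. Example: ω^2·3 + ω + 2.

3

G_0 = 3. HB_2(3) = 2 + 1. Bump = 4. G_1 = 3.
G_1 = 3. HB_3(3) = 3. Bump = 4. G_2 = 3.
G_2 = 3. HB_4(3) = 3. Bump = 3. G_3 = 2.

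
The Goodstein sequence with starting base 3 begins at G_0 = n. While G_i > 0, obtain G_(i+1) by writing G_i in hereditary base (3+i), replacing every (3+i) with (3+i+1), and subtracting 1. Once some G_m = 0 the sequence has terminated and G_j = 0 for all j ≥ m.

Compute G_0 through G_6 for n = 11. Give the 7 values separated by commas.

11, 17, 25, 35, 39, 43, 47

base 3: 11 = 3^2 + 2; at 4: 4^2 + 2 = 18; next = 17
base 4: 17 = 4^2 + 1; at 5: 5^2 + 1 = 26; next = 25
base 5: 25 = 5^2; at 6: 6^2 = 36; next = 35
base 6: 35 = 5·6 + 5; at 7: 5·7 + 5 = 40; next = 39
base 7: 39 = 5·7 + 4; at 8: 5·8 + 4 = 44; next = 43
base 8: 43 = 5·8 + 3; at 9: 5·9 + 3 = 48; next = 47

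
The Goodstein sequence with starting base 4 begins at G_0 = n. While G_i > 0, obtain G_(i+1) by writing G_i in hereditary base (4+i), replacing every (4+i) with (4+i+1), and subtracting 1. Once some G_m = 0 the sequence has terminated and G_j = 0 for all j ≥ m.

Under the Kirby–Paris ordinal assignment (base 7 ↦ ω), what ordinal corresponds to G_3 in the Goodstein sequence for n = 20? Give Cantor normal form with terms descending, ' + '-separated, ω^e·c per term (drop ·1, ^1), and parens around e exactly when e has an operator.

ω^2 + 2

i=0: 20 = 4^2 + 4 (b=4); 4→5: 5^2 + 5 = 30; 30−1 = 29
i=1: 29 = 5^2 + 4 (b=5); 5→6: 6^2 + 4 = 40; 40−1 = 39
i=2: 39 = 6^2 + 3 (b=6); 6→7: 7^2 + 3 = 52; 52−1 = 51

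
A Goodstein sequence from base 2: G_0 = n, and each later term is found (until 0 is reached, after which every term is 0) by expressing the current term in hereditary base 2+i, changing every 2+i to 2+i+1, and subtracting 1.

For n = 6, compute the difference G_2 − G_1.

i=0: 6 = 2^2 + 2 (b=2); 2→3: 3^3 + 3 = 30; 30−1 = 29
i=1: 29 = 3^3 + 2 (b=3); 3→4: 4^4 + 2 = 258; 258−1 = 257

228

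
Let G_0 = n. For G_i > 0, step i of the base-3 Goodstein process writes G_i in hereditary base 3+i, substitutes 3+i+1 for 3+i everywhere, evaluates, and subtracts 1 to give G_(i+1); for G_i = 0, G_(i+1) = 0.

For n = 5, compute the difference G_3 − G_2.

0

(0) 5|_3 = 3 + 2 ↦ 4 + 2|_4 = 6 ⇒ 5
(1) 5|_4 = 4 + 1 ↦ 5 + 1|_5 = 6 ⇒ 5
(2) 5|_5 = 5 ↦ 6|_6 = 6 ⇒ 5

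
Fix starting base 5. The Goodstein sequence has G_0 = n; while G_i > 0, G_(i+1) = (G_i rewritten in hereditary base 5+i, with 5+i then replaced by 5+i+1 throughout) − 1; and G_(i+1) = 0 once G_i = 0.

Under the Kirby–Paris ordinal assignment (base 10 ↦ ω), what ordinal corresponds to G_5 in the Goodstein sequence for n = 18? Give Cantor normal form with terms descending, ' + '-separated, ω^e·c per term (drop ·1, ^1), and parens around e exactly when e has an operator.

G_0 = 18. HB_5(18) = 3·5 + 3. Bump = 21. G_1 = 20.
G_1 = 20. HB_6(20) = 3·6 + 2. Bump = 23. G_2 = 22.
G_2 = 22. HB_7(22) = 3·7 + 1. Bump = 25. G_3 = 24.
G_3 = 24. HB_8(24) = 3·8. Bump = 27. G_4 = 26.
G_4 = 26. HB_9(26) = 2·9 + 8. Bump = 28. G_5 = 27.
G_5 = 27. HB_10(27) = 2·10 + 7. Bump = 29. G_6 = 28.

ω·2 + 7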